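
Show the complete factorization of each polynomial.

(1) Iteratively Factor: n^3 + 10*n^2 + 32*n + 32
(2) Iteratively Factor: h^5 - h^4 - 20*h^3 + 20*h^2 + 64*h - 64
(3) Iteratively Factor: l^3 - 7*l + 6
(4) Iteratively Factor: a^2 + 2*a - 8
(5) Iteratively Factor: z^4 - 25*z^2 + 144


(1) = (n + 4)*(n^2 + 6*n + 8) = (n + 2)*(n + 4)*(n + 4)
(2) = (h + 4)*(h^4 - 5*h^3 + 20*h - 16) = (h - 1)*(h + 4)*(h^3 - 4*h^2 - 4*h + 16) = (h - 1)*(h + 2)*(h + 4)*(h^2 - 6*h + 8) = (h - 2)*(h - 1)*(h + 2)*(h + 4)*(h - 4)
(3) = (l - 1)*(l^2 + l - 6) = (l - 1)*(l + 3)*(l - 2)
(4) = (a - 2)*(a + 4)
(5) = (z - 3)*(z^3 + 3*z^2 - 16*z - 48) = (z - 3)*(z + 3)*(z^2 - 16) = (z - 3)*(z + 3)*(z + 4)*(z - 4)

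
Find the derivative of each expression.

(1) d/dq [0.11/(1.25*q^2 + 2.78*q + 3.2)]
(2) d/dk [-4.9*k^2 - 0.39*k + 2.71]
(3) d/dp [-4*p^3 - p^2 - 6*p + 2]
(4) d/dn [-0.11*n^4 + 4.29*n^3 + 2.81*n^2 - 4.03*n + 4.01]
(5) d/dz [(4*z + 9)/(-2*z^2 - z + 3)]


(1) = (-0.275*q - 0.3058)/(1.25*q^2 + 2.78*q + 3.2)^2
(2) = -9.8*k - 0.39
(3) = -12*p^2 - 2*p - 6
(4) = -0.44*n^3 + 12.87*n^2 + 5.62*n - 4.03
(5) = (-8*z^2 - 4*z + (4*z + 1)*(4*z + 9) + 12)/(2*z^2 + z - 3)^2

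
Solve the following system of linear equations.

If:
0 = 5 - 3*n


Then:
n = 5/3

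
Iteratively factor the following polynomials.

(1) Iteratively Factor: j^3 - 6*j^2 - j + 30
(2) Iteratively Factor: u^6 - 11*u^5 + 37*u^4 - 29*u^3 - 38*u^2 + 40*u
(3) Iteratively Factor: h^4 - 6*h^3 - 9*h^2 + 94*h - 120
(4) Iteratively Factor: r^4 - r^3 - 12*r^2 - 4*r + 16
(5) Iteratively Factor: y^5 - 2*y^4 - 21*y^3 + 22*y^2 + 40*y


(1) = (j - 3)*(j^2 - 3*j - 10) = (j - 5)*(j - 3)*(j + 2)
(2) = (u - 4)*(u^5 - 7*u^4 + 9*u^3 + 7*u^2 - 10*u) = u*(u - 4)*(u^4 - 7*u^3 + 9*u^2 + 7*u - 10) = u*(u - 4)*(u + 1)*(u^3 - 8*u^2 + 17*u - 10) = u*(u - 4)*(u - 2)*(u + 1)*(u^2 - 6*u + 5) = u*(u - 4)*(u - 2)*(u - 1)*(u + 1)*(u - 5)
(3) = (h - 2)*(h^3 - 4*h^2 - 17*h + 60) = (h - 2)*(h + 4)*(h^2 - 8*h + 15) = (h - 3)*(h - 2)*(h + 4)*(h - 5)
(4) = (r - 1)*(r^3 - 12*r - 16) = (r - 1)*(r + 2)*(r^2 - 2*r - 8) = (r - 4)*(r - 1)*(r + 2)*(r + 2)
(5) = (y - 5)*(y^4 + 3*y^3 - 6*y^2 - 8*y) = (y - 5)*(y - 2)*(y^3 + 5*y^2 + 4*y) = y*(y - 5)*(y - 2)*(y^2 + 5*y + 4) = y*(y - 5)*(y - 2)*(y + 1)*(y + 4)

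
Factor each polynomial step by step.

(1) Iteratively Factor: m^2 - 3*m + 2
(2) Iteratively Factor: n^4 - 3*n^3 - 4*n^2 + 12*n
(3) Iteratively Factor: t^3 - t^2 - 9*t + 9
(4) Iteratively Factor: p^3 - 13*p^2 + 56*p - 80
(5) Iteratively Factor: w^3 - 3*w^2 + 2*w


(1) = (m - 1)*(m - 2)
(2) = (n - 3)*(n^3 - 4*n) = (n - 3)*(n - 2)*(n^2 + 2*n) = n*(n - 3)*(n - 2)*(n + 2)
(3) = (t - 1)*(t^2 - 9) = (t - 1)*(t + 3)*(t - 3)
(4) = (p - 4)*(p^2 - 9*p + 20) = (p - 5)*(p - 4)*(p - 4)
(5) = (w - 1)*(w^2 - 2*w) = (w - 2)*(w - 1)*(w)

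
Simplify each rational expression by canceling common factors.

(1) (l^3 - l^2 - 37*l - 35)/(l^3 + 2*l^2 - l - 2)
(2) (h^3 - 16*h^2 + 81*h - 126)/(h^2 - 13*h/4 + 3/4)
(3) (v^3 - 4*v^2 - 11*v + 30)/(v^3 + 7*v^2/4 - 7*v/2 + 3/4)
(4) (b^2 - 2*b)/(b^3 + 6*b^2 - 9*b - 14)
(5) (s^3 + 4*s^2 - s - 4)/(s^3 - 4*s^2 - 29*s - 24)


(1) = (l^2 - 2*l - 35)/(l^2 + l - 2)
(2) = (4*h^2 - 52*h + 168)/(4*h - 1)
(3) = (4*v^2 - 28*v + 40)/(4*v^2 - 5*v + 1)
(4) = b/(b^2 + 8*b + 7)
(5) = (s^2 + 3*s - 4)/(s^2 - 5*s - 24)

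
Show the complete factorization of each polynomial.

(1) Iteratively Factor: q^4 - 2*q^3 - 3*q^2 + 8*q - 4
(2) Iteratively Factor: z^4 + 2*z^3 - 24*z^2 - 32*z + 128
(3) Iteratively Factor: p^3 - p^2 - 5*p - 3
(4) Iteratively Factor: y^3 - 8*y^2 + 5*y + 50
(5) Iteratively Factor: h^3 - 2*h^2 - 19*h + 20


(1) = (q - 1)*(q^3 - q^2 - 4*q + 4) = (q - 1)*(q + 2)*(q^2 - 3*q + 2) = (q - 1)^2*(q + 2)*(q - 2)
(2) = (z + 4)*(z^3 - 2*z^2 - 16*z + 32) = (z - 2)*(z + 4)*(z^2 - 16) = (z - 2)*(z + 4)^2*(z - 4)
(3) = (p - 3)*(p^2 + 2*p + 1) = (p - 3)*(p + 1)*(p + 1)
(4) = (y + 2)*(y^2 - 10*y + 25) = (y - 5)*(y + 2)*(y - 5)
(5) = (h + 4)*(h^2 - 6*h + 5) = (h - 1)*(h + 4)*(h - 5)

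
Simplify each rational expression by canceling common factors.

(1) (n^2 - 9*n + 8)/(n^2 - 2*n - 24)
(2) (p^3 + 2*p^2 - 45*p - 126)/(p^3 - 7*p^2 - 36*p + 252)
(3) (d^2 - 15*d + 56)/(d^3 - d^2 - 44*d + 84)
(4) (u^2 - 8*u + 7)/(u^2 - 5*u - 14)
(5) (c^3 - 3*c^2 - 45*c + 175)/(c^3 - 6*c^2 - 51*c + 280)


(1) = (n^2 - 9*n + 8)/(n^2 - 2*n - 24)
(2) = (p + 3)/(p - 6)
(3) = (d^2 - 15*d + 56)/(d^3 - d^2 - 44*d + 84)
(4) = (u - 1)/(u + 2)
(5) = (c - 5)/(c - 8)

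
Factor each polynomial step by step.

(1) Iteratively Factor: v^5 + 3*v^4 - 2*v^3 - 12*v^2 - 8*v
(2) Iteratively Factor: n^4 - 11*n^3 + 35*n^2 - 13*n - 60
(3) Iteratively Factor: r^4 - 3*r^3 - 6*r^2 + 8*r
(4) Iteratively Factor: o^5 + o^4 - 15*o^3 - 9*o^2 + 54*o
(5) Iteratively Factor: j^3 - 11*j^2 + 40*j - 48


(1) = (v + 1)*(v^4 + 2*v^3 - 4*v^2 - 8*v) = (v - 2)*(v + 1)*(v^3 + 4*v^2 + 4*v) = (v - 2)*(v + 1)*(v + 2)*(v^2 + 2*v) = v*(v - 2)*(v + 1)*(v + 2)*(v + 2)
(2) = (n - 5)*(n^3 - 6*n^2 + 5*n + 12) = (n - 5)*(n - 3)*(n^2 - 3*n - 4) = (n - 5)*(n - 4)*(n - 3)*(n + 1)
(3) = (r - 1)*(r^3 - 2*r^2 - 8*r) = r*(r - 1)*(r^2 - 2*r - 8) = r*(r - 1)*(r + 2)*(r - 4)
(4) = (o - 2)*(o^4 + 3*o^3 - 9*o^2 - 27*o) = (o - 3)*(o - 2)*(o^3 + 6*o^2 + 9*o) = o*(o - 3)*(o - 2)*(o^2 + 6*o + 9) = o*(o - 3)*(o - 2)*(o + 3)*(o + 3)
(5) = (j - 4)*(j^2 - 7*j + 12) = (j - 4)^2*(j - 3)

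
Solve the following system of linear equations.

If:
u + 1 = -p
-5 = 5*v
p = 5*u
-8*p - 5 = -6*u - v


Then:
No Solution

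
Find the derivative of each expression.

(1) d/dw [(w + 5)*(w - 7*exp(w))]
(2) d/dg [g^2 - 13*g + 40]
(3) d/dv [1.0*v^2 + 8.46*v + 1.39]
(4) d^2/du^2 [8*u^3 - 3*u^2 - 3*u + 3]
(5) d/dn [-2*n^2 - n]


(1) = w - (w + 5)*(7*exp(w) - 1) - 7*exp(w)
(2) = 2*g - 13
(3) = 2.0*v + 8.46
(4) = 48*u - 6
(5) = -4*n - 1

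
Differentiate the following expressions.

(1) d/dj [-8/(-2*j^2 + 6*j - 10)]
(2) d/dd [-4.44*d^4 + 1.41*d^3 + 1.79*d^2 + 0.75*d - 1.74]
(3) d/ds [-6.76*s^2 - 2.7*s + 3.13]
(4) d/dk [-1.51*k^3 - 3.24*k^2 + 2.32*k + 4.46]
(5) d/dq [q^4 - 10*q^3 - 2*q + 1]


(1) = 4*(3 - 2*j)/(j^2 - 3*j + 5)^2
(2) = -17.76*d^3 + 4.23*d^2 + 3.58*d + 0.75
(3) = -13.52*s - 2.7
(4) = -4.53*k^2 - 6.48*k + 2.32
(5) = 4*q^3 - 30*q^2 - 2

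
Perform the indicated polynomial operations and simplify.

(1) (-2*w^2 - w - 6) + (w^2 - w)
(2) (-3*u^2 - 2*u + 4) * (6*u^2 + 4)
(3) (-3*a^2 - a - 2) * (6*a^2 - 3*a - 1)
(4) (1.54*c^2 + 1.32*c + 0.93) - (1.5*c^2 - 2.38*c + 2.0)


(1) = -w^2 - 2*w - 6
(2) = -18*u^4 - 12*u^3 + 12*u^2 - 8*u + 16
(3) = -18*a^4 + 3*a^3 - 6*a^2 + 7*a + 2
(4) = 0.04*c^2 + 3.7*c - 1.07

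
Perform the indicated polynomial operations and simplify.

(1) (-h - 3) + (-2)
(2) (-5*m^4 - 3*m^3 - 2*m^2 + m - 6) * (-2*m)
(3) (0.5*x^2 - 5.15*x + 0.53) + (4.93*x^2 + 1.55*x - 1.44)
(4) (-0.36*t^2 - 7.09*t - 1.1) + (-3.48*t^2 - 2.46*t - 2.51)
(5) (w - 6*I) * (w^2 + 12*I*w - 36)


(1) = -h - 5
(2) = 10*m^5 + 6*m^4 + 4*m^3 - 2*m^2 + 12*m
(3) = 5.43*x^2 - 3.6*x - 0.91
(4) = -3.84*t^2 - 9.55*t - 3.61
(5) = w^3 + 6*I*w^2 + 36*w + 216*I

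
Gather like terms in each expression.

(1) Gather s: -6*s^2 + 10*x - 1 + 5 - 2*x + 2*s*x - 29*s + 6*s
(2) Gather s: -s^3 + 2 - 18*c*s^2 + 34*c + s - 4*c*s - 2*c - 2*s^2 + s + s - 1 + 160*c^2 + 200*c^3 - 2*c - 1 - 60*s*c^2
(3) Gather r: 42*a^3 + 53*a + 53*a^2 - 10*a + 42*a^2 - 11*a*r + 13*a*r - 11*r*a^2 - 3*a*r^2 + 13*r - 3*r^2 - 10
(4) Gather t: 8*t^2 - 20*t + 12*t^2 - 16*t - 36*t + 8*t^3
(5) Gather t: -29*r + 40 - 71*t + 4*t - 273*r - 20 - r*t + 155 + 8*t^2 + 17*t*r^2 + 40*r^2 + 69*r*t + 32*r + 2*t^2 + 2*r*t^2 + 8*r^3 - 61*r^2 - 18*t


(1) = -6*s^2 + s*(2*x - 23) + 8*x + 4
(2) = 200*c^3 + 160*c^2 + 30*c - s^3 + s^2*(-18*c - 2) + s*(-60*c^2 - 4*c + 3)
(3) = 42*a^3 + 95*a^2 + 43*a + r^2*(-3*a - 3) + r*(-11*a^2 + 2*a + 13) - 10
(4) = 8*t^3 + 20*t^2 - 72*t
(5) = 8*r^3 - 21*r^2 - 270*r + t^2*(2*r + 10) + t*(17*r^2 + 68*r - 85) + 175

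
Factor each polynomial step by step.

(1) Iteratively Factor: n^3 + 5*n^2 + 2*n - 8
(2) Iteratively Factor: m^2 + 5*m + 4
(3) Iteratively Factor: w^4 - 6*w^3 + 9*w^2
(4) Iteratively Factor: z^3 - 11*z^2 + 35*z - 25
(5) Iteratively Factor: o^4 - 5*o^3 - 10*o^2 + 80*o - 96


(1) = (n + 2)*(n^2 + 3*n - 4) = (n - 1)*(n + 2)*(n + 4)
(2) = (m + 4)*(m + 1)
(3) = (w - 3)*(w^3 - 3*w^2) = w*(w - 3)*(w^2 - 3*w) = w^2*(w - 3)*(w - 3)
(4) = (z - 5)*(z^2 - 6*z + 5) = (z - 5)*(z - 1)*(z - 5)
(5) = (o - 3)*(o^3 - 2*o^2 - 16*o + 32) = (o - 3)*(o + 4)*(o^2 - 6*o + 8) = (o - 3)*(o - 2)*(o + 4)*(o - 4)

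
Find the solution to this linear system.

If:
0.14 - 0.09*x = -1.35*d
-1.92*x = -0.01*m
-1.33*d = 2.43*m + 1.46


Then:
d = -0.10
m = -0.54
x = -0.00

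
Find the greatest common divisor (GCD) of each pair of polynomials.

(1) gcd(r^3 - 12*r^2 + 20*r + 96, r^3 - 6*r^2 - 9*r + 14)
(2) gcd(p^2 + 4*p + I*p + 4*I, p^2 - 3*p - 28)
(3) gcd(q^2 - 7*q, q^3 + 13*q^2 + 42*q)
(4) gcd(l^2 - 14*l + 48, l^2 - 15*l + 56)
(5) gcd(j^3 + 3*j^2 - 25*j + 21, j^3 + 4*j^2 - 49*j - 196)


(1) = r + 2
(2) = p + 4
(3) = gcd(q*(q - 7), q*(q + 6)*(q + 7)) = q
(4) = gcd((l - 8)*(l - 6), (l - 8)*(l - 7)) = l - 8
(5) = j + 7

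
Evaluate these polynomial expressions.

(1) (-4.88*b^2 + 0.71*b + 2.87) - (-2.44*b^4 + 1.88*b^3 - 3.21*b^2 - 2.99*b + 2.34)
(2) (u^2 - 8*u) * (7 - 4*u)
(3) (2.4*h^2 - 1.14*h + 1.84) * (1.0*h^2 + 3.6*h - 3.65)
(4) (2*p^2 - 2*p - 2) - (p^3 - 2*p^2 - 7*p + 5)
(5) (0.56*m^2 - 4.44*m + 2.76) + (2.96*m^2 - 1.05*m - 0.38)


(1) = 2.44*b^4 - 1.88*b^3 - 1.67*b^2 + 3.7*b + 0.53
(2) = -4*u^3 + 39*u^2 - 56*u
(3) = 2.4*h^4 + 7.5*h^3 - 11.024*h^2 + 10.785*h - 6.716
(4) = -p^3 + 4*p^2 + 5*p - 7
(5) = 3.52*m^2 - 5.49*m + 2.38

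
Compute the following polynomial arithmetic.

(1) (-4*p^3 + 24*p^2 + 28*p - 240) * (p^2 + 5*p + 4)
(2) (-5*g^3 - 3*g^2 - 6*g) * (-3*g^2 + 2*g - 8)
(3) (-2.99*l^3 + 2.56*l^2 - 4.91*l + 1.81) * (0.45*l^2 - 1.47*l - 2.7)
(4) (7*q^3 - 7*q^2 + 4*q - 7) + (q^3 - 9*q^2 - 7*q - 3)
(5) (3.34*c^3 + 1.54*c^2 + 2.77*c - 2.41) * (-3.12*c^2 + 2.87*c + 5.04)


(1) = -4*p^5 + 4*p^4 + 132*p^3 - 4*p^2 - 1088*p - 960
(2) = 15*g^5 - g^4 + 52*g^3 + 12*g^2 + 48*g
(3) = -1.3455*l^5 + 5.5473*l^4 + 2.1003*l^3 + 1.1202*l^2 + 10.5963*l - 4.887
(4) = 8*q^3 - 16*q^2 - 3*q - 10
(5) = -10.4208*c^5 + 4.781*c^4 + 12.611*c^3 + 23.2307*c^2 + 7.0441*c - 12.1464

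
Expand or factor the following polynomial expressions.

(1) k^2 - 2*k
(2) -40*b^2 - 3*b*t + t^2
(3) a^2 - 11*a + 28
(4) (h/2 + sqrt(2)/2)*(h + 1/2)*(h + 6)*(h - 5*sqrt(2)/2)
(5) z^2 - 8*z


(1) = k*(k - 2)
(2) = (-8*b + t)*(5*b + t)
(3) = (a - 7)*(a - 4)
(4) = h^4/2 - 3*sqrt(2)*h^3/4 + 13*h^3/4 - 39*sqrt(2)*h^2/8 - h^2 - 65*h/4 - 9*sqrt(2)*h/4 - 15/2
(5) = z*(z - 8)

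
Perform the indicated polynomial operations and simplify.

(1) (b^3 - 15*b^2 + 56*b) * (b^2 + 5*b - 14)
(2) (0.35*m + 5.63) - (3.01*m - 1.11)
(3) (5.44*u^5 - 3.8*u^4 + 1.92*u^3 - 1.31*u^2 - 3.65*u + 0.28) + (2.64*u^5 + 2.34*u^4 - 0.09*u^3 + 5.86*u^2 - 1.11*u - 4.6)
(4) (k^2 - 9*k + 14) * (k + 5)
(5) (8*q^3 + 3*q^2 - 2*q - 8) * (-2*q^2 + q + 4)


(1) = b^5 - 10*b^4 - 33*b^3 + 490*b^2 - 784*b
(2) = 6.74 - 2.66*m
(3) = 8.08*u^5 - 1.46*u^4 + 1.83*u^3 + 4.55*u^2 - 4.76*u - 4.32
(4) = k^3 - 4*k^2 - 31*k + 70
(5) = -16*q^5 + 2*q^4 + 39*q^3 + 26*q^2 - 16*q - 32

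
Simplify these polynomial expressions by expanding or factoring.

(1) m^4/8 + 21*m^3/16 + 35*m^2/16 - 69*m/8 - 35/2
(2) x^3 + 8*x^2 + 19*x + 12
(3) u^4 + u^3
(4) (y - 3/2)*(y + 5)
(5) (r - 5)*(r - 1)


(1) = (m/4 + 1)*(m/2 + 1)*(m - 5/2)*(m + 7)
(2) = (x + 1)*(x + 3)*(x + 4)
(3) = u^3*(u + 1)
(4) = y^2 + 7*y/2 - 15/2
(5) = r^2 - 6*r + 5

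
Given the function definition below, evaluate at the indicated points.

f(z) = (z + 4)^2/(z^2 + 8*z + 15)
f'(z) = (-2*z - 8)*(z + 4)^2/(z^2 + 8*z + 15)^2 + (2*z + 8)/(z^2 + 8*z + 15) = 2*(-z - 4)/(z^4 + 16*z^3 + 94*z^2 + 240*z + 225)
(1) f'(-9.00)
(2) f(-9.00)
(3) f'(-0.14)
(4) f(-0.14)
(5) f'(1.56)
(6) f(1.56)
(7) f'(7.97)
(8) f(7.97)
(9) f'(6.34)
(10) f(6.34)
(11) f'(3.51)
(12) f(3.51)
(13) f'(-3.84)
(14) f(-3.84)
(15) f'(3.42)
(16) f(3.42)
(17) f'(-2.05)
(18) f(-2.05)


(1) = 0.02
(2) = 1.04
(3) = -0.04
(4) = 1.07
(5) = -0.01
(6) = 1.03
(7) = -0.00
(8) = 1.01
(9) = -0.00
(10) = 1.01
(11) = -0.00
(12) = 1.02
(13) = -0.34
(14) = -0.03
(15) = -0.01
(16) = 1.02
(17) = -0.50
(18) = 1.36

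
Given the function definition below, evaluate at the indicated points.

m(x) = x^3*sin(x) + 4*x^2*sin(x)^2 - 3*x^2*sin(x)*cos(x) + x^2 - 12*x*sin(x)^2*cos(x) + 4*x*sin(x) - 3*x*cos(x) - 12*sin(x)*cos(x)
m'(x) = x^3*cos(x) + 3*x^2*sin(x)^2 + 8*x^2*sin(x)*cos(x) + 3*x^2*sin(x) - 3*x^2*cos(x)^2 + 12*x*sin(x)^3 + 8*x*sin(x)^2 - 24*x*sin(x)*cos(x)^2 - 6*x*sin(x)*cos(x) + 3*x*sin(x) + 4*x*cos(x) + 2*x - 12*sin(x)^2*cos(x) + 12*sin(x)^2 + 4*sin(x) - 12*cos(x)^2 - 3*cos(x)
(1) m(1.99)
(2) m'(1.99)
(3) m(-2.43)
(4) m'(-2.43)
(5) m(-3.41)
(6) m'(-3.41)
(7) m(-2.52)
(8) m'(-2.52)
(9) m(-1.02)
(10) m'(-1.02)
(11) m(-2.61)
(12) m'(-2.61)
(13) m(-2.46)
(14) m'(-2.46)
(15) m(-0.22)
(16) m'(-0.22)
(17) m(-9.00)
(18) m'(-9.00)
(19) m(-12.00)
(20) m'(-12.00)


(1) = 51.06
(2) = 55.67
(3) = 2.06
(4) = 14.29
(5) = 0.12
(6) = 4.06
(7) = 0.97
(8) = 9.97
(9) = 21.44
(10) = -17.99
(11) = 0.26
(12) = 5.94
(13) = 1.65
(14) = 12.83
(15) = 3.61
(16) = -18.06
(17) = 314.24
(18) = 609.59
(19) = -778.79
(20) = -887.47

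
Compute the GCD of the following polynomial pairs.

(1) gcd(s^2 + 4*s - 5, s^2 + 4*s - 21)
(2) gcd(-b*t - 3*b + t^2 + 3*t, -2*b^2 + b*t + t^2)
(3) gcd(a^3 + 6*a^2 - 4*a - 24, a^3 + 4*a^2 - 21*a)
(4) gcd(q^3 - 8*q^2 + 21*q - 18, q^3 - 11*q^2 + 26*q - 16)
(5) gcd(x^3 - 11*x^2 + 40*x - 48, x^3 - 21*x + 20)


(1) = gcd((s - 1)*(s + 5), (s - 3)*(s + 7)) = 1
(2) = -b + t
(3) = gcd((a - 2)*(a + 2)*(a + 6), a*(a - 3)*(a + 7)) = 1
(4) = gcd((q - 3)^2*(q - 2), (q - 8)*(q - 2)*(q - 1)) = q - 2
(5) = x - 4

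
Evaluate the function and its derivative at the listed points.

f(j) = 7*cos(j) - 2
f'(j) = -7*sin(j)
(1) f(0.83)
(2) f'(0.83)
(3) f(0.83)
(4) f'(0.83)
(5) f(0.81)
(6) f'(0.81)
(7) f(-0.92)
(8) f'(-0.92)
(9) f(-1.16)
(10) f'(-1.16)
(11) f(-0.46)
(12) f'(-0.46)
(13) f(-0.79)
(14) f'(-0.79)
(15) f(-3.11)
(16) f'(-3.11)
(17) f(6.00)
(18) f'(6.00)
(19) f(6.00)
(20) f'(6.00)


(1) = 2.72
(2) = -5.17
(3) = 2.72
(4) = -5.17
(5) = 2.83
(6) = -5.07
(7) = 2.24
(8) = 5.57
(9) = 0.80
(10) = 6.42
(11) = 4.27
(12) = 3.11
(13) = 2.93
(14) = 4.97
(15) = -9.00
(16) = 0.22
(17) = 4.72
(18) = 1.96
(19) = 4.72
(20) = 1.96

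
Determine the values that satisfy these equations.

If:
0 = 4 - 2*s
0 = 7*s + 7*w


Then:
s = 2
w = -2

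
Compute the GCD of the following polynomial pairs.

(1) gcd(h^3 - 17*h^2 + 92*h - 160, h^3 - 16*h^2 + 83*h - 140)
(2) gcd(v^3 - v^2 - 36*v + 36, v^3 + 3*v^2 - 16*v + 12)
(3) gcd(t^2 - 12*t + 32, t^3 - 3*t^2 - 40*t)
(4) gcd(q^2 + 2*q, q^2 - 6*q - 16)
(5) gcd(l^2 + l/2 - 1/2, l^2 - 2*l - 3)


(1) = h^2 - 9*h + 20
(2) = gcd((v - 6)*(v - 1)*(v + 6), (v - 2)*(v - 1)*(v + 6)) = v^2 + 5*v - 6
(3) = t - 8
(4) = gcd(q*(q + 2), (q - 8)*(q + 2)) = q + 2
(5) = gcd((l - 1/2)*(l + 1), (l - 3)*(l + 1)) = l + 1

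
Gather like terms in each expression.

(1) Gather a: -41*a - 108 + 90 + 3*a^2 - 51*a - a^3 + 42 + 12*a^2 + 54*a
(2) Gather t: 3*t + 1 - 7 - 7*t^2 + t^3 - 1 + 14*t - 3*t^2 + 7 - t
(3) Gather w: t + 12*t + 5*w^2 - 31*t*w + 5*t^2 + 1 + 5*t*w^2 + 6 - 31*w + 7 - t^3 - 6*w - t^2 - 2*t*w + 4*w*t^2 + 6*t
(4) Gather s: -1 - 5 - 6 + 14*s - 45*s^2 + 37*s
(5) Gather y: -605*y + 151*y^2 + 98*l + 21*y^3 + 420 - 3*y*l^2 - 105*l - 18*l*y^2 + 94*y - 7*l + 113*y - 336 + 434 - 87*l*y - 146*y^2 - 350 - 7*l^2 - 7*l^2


(1) = -a^3 + 15*a^2 - 38*a + 24
(2) = t^3 - 10*t^2 + 16*t
(3) = -t^3 + 4*t^2 + 19*t + w^2*(5*t + 5) + w*(4*t^2 - 33*t - 37) + 14
(4) = -45*s^2 + 51*s - 12
(5) = -14*l^2 - 14*l + 21*y^3 + y^2*(5 - 18*l) + y*(-3*l^2 - 87*l - 398) + 168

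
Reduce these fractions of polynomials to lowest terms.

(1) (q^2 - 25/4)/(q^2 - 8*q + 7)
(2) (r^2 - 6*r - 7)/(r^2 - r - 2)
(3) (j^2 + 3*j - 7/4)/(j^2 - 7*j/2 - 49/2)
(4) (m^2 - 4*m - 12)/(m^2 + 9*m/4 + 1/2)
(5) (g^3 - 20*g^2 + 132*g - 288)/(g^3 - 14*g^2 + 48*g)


(1) = (4*q^2 - 25)/(4*q^2 - 32*q + 28)
(2) = (r - 7)/(r - 2)
(3) = (2*j - 1)/(2*j - 14)
(4) = (4*m - 24)/(4*m + 1)
(5) = (g - 6)/g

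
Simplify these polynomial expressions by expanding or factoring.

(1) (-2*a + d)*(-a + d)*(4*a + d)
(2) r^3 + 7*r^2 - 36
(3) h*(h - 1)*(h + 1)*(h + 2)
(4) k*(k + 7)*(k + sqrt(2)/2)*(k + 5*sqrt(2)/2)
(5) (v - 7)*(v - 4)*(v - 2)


(1) = 8*a^3 - 10*a^2*d + a*d^2 + d^3
(2) = (r - 2)*(r + 3)*(r + 6)
(3) = h^4 + 2*h^3 - h^2 - 2*h
(4) = k^4 + 3*sqrt(2)*k^3 + 7*k^3 + 5*k^2/2 + 21*sqrt(2)*k^2 + 35*k/2
(5) = v^3 - 13*v^2 + 50*v - 56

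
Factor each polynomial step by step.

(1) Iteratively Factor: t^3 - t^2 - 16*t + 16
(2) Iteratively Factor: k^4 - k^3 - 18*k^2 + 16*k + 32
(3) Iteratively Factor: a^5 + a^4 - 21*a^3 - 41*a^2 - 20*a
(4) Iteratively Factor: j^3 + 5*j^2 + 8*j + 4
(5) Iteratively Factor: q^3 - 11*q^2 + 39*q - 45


(1) = (t + 4)*(t^2 - 5*t + 4) = (t - 1)*(t + 4)*(t - 4)
(2) = (k - 2)*(k^3 + k^2 - 16*k - 16) = (k - 4)*(k - 2)*(k^2 + 5*k + 4) = (k - 4)*(k - 2)*(k + 4)*(k + 1)
(3) = (a + 4)*(a^4 - 3*a^3 - 9*a^2 - 5*a) = (a - 5)*(a + 4)*(a^3 + 2*a^2 + a) = a*(a - 5)*(a + 4)*(a^2 + 2*a + 1) = a*(a - 5)*(a + 1)*(a + 4)*(a + 1)
(4) = (j + 2)*(j^2 + 3*j + 2) = (j + 1)*(j + 2)*(j + 2)
(5) = (q - 3)*(q^2 - 8*q + 15) = (q - 3)^2*(q - 5)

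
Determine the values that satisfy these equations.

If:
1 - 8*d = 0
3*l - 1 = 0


Then:
d = 1/8
l = 1/3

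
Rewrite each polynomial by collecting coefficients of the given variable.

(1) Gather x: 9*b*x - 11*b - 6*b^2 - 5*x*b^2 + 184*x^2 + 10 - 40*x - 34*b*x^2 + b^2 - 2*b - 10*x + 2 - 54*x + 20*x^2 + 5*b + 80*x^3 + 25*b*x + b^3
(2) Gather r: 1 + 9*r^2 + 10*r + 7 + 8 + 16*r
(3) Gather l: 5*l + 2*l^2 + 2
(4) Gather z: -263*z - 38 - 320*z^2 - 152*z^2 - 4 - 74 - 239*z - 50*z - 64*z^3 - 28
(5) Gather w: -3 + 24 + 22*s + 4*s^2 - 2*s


(1) = b^3 - 5*b^2 - 8*b + 80*x^3 + x^2*(204 - 34*b) + x*(-5*b^2 + 34*b - 104) + 12
(2) = 9*r^2 + 26*r + 16
(3) = 2*l^2 + 5*l + 2
(4) = -64*z^3 - 472*z^2 - 552*z - 144
(5) = 4*s^2 + 20*s + 21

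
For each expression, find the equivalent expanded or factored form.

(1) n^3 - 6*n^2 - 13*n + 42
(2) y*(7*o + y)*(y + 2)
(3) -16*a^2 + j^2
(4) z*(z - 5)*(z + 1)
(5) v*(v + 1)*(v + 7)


(1) = (n - 7)*(n - 2)*(n + 3)
(2) = 7*o*y^2 + 14*o*y + y^3 + 2*y^2
(3) = (-4*a + j)*(4*a + j)
(4) = z^3 - 4*z^2 - 5*z
(5) = v^3 + 8*v^2 + 7*v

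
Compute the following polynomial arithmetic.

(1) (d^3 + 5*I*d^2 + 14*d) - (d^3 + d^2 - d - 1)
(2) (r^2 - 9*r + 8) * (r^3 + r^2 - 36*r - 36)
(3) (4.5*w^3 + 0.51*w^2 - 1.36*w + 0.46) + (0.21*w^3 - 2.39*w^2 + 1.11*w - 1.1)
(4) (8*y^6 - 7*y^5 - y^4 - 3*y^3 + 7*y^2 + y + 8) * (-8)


(1) = -d^2 + 5*I*d^2 + 15*d + 1
(2) = r^5 - 8*r^4 - 37*r^3 + 296*r^2 + 36*r - 288
(3) = 4.71*w^3 - 1.88*w^2 - 0.25*w - 0.64
(4) = -64*y^6 + 56*y^5 + 8*y^4 + 24*y^3 - 56*y^2 - 8*y - 64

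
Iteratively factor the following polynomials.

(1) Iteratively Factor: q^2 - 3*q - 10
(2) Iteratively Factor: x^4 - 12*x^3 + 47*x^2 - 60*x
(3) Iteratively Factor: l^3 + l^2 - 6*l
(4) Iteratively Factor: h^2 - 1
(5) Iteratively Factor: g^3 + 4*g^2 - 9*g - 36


(1) = (q + 2)*(q - 5)
(2) = (x - 5)*(x^3 - 7*x^2 + 12*x) = x*(x - 5)*(x^2 - 7*x + 12) = x*(x - 5)*(x - 3)*(x - 4)
(3) = (l + 3)*(l^2 - 2*l) = (l - 2)*(l + 3)*(l)
(4) = (h + 1)*(h - 1)
(5) = (g + 3)*(g^2 + g - 12) = (g + 3)*(g + 4)*(g - 3)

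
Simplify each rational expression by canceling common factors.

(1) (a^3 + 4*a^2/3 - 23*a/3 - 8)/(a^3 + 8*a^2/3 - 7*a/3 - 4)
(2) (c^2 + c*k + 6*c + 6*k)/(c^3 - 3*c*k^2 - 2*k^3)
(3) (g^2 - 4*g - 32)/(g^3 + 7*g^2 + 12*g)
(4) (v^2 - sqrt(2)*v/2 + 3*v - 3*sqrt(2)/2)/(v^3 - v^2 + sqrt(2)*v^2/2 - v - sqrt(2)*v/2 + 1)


(1) = (3*a - 8)/(3*a - 4)
(2) = (c + 6)/(c^2 - c*k - 2*k^2)
(3) = (g - 8)/(g^2 + 3*g)
(4) = (4*v + 12)/(4*v^2 + v*(-4 + 4*sqrt(2)) - 4*sqrt(2))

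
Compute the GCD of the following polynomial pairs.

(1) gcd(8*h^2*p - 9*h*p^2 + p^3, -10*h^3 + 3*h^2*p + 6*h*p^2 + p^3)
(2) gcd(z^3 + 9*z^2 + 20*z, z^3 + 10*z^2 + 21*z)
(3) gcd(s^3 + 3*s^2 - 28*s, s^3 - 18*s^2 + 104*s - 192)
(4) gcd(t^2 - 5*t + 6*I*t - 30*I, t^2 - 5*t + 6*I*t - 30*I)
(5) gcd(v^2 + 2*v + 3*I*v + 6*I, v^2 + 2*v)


(1) = -h + p
(2) = gcd(z*(z + 4)*(z + 5), z*(z + 3)*(z + 7)) = z
(3) = gcd(s*(s - 4)*(s + 7), (s - 8)*(s - 6)*(s - 4)) = s - 4
(4) = t^2 + t*(-5 + 6*I) - 30*I
(5) = gcd((v + 2)*(v + 3*I), v*(v + 2)) = v + 2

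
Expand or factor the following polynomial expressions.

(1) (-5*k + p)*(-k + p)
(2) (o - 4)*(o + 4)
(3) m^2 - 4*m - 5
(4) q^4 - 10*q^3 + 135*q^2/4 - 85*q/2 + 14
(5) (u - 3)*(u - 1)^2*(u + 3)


(1) = 5*k^2 - 6*k*p + p^2
(2) = o^2 - 16
(3) = (m - 5)*(m + 1)
(4) = (q - 4)*(q - 7/2)*(q - 2)*(q - 1/2)
(5) = u^4 - 2*u^3 - 8*u^2 + 18*u - 9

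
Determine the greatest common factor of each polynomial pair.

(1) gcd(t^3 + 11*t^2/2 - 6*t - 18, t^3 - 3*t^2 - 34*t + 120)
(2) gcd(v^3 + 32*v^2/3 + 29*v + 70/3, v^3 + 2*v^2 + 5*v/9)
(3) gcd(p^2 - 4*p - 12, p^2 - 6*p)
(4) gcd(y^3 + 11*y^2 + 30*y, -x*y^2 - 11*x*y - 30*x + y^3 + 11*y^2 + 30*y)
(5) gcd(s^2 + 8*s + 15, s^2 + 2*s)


(1) = gcd((t - 2)*(t + 3/2)*(t + 6), (t - 5)*(t - 4)*(t + 6)) = t + 6
(2) = gcd((v + 5/3)*(v + 2)*(v + 7), v*(v + 1/3)*(v + 5/3)) = v + 5/3
(3) = p - 6
(4) = gcd(y*(y + 5)*(y + 6), (-x + y)*(y + 5)*(y + 6)) = y^2 + 11*y + 30
(5) = gcd((s + 3)*(s + 5), s*(s + 2)) = 1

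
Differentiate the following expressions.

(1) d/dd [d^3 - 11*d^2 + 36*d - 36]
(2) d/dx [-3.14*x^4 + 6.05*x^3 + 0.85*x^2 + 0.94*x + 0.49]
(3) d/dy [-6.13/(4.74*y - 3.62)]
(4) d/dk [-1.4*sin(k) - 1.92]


(1) = 3*d^2 - 22*d + 36
(2) = -12.56*x^3 + 18.15*x^2 + 1.7*x + 0.94
(3) = 29.0562/(4.74*y - 3.62)^2
(4) = -1.4*cos(k)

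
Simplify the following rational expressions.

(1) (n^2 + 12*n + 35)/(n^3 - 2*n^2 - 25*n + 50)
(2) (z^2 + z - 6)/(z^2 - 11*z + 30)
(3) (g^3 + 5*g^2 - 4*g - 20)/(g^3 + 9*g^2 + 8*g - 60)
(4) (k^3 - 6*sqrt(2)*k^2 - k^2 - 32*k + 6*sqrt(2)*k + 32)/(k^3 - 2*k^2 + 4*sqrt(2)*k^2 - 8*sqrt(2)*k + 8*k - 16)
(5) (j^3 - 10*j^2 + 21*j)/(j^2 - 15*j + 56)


(1) = (n + 7)/(n^2 - 7*n + 10)
(2) = (z^2 + z - 6)/(z^2 - 11*z + 30)
(3) = (g + 2)/(g + 6)
(4) = (k^2 + k*(-8*sqrt(2) - 1) + 8*sqrt(2))/(k^2 + k*(-2 + 2*sqrt(2)) - 4*sqrt(2))
(5) = (j^2 - 3*j)/(j - 8)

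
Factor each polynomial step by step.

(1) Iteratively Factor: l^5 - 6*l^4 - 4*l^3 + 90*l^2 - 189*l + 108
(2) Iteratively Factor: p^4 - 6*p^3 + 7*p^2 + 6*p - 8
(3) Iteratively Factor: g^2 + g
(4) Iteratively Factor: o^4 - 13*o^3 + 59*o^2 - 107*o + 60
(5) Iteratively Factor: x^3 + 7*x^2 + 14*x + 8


(1) = (l - 3)*(l^4 - 3*l^3 - 13*l^2 + 51*l - 36) = (l - 3)^2*(l^3 - 13*l + 12) = (l - 3)^3*(l^2 + 3*l - 4) = (l - 3)^3*(l - 1)*(l + 4)
(2) = (p + 1)*(p^3 - 7*p^2 + 14*p - 8) = (p - 2)*(p + 1)*(p^2 - 5*p + 4) = (p - 2)*(p - 1)*(p + 1)*(p - 4)
(3) = (g + 1)*(g)
(4) = (o - 3)*(o^3 - 10*o^2 + 29*o - 20) = (o - 4)*(o - 3)*(o^2 - 6*o + 5) = (o - 5)*(o - 4)*(o - 3)*(o - 1)
(5) = (x + 4)*(x^2 + 3*x + 2) = (x + 2)*(x + 4)*(x + 1)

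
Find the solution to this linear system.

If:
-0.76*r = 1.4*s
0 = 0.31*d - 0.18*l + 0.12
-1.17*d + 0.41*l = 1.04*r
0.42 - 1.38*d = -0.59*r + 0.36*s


Then:
d = 0.36
l = 1.29
r = 0.10
s = -0.06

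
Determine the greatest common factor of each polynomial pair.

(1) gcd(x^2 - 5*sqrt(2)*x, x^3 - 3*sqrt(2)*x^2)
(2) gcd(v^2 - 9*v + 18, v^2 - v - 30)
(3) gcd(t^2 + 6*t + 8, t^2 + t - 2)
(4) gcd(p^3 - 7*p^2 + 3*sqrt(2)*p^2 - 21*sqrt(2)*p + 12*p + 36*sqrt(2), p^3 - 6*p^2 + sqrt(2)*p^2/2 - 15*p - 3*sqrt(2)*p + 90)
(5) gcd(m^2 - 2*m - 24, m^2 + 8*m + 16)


(1) = x
(2) = gcd((v - 6)*(v - 3), (v - 6)*(v + 5)) = v - 6
(3) = gcd((t + 2)*(t + 4), (t - 1)*(t + 2)) = t + 2
(4) = gcd((p - 4)*(p - 3)*(p + 3*sqrt(2)), (p - 6)*(p - 5*sqrt(2)/2)*(p + 3*sqrt(2))) = p + 3*sqrt(2)
(5) = gcd((m - 6)*(m + 4), (m + 4)^2) = m + 4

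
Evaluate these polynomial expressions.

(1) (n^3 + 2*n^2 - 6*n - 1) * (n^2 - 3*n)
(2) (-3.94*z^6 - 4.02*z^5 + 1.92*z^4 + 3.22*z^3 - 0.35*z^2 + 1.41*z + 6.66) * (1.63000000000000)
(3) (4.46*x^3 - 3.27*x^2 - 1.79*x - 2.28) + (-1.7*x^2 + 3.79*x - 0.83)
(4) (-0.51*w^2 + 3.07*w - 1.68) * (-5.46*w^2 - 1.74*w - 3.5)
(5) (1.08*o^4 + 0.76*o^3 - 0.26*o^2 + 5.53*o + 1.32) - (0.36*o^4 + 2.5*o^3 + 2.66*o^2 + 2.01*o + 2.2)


(1) = n^5 - n^4 - 12*n^3 + 17*n^2 + 3*n
(2) = -6.4222*z^6 - 6.5526*z^5 + 3.1296*z^4 + 5.2486*z^3 - 0.5705*z^2 + 2.2983*z + 10.8558
(3) = 4.46*x^3 - 4.97*x^2 + 2.0*x - 3.11
(4) = 2.7846*w^4 - 15.8748*w^3 + 5.616*w^2 - 7.8218*w + 5.88
(5) = 0.72*o^4 - 1.74*o^3 - 2.92*o^2 + 3.52*o - 0.88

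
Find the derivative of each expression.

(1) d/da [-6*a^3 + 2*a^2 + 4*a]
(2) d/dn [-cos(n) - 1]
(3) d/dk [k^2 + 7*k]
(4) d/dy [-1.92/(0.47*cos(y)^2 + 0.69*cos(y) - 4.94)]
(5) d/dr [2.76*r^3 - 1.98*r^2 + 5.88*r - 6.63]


(1) = -18*a^2 + 4*a + 4
(2) = sin(n)
(3) = 2*k + 7
(4) = -(1.8048*cos(y) + 1.3248)*sin(y)/(0.47*cos(y)^2 + 0.69*cos(y) - 4.94)^2
(5) = 8.28*r^2 - 3.96*r + 5.88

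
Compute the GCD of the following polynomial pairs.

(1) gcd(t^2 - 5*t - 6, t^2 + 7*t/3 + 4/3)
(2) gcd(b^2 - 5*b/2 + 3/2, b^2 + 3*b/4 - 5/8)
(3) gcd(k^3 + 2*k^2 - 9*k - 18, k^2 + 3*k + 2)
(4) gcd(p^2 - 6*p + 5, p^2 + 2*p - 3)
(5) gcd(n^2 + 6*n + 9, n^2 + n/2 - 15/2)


(1) = gcd((t - 6)*(t + 1), (t + 1)*(t + 4/3)) = t + 1
(2) = gcd((b - 3/2)*(b - 1), (b - 1/2)*(b + 5/4)) = 1
(3) = gcd((k - 3)*(k + 2)*(k + 3), (k + 1)*(k + 2)) = k + 2
(4) = gcd((p - 5)*(p - 1), (p - 1)*(p + 3)) = p - 1
(5) = n + 3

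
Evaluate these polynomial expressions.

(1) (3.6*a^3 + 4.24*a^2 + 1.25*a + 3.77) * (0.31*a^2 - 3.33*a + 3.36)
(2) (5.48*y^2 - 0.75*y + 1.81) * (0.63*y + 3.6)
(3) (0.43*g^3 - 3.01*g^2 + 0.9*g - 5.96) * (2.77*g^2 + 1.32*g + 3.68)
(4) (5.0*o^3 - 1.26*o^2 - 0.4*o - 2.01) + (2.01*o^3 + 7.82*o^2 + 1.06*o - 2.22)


(1) = 1.116*a^5 - 10.6736*a^4 - 1.6357*a^3 + 11.2526*a^2 - 8.3541*a + 12.6672
(2) = 3.4524*y^3 + 19.2555*y^2 - 1.5597*y + 6.516
(3) = 1.1911*g^5 - 7.7701*g^4 + 0.1022*g^3 - 26.398*g^2 - 4.5552*g - 21.9328
(4) = 7.01*o^3 + 6.56*o^2 + 0.66*o - 4.23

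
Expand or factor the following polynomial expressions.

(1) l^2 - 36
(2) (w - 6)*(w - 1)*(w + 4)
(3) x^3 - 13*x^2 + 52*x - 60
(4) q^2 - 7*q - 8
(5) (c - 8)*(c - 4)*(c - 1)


(1) = (l - 6)*(l + 6)
(2) = w^3 - 3*w^2 - 22*w + 24
(3) = (x - 6)*(x - 5)*(x - 2)
(4) = (q - 8)*(q + 1)
(5) = c^3 - 13*c^2 + 44*c - 32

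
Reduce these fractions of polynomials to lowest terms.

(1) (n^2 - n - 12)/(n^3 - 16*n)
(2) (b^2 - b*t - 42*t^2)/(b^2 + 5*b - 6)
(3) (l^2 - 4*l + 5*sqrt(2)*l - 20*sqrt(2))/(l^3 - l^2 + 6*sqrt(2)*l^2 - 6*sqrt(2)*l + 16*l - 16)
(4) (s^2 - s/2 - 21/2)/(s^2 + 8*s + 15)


(1) = (n + 3)/(n^2 + 4*n)
(2) = (b^2 - b*t - 42*t^2)/(b^2 + 5*b - 6)
(3) = (l^2 + l*(-4 + 5*sqrt(2)) - 20*sqrt(2))/(l^3 + l^2*(-1 + 6*sqrt(2)) + l*(16 - 6*sqrt(2)) - 16)
(4) = (2*s - 7)/(2*s + 10)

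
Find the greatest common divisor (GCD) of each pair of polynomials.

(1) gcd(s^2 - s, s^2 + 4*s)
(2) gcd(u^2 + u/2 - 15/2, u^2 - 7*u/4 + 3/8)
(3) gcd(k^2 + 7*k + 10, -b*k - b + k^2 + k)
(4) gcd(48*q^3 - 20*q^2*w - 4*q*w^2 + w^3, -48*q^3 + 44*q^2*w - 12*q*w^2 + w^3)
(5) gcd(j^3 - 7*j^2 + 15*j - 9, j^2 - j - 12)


(1) = gcd(s*(s - 1), s*(s + 4)) = s
(2) = gcd((u - 5/2)*(u + 3), (u - 3/2)*(u - 1/4)) = 1
(3) = 1
(4) = 12*q^2 - 8*q*w + w^2
(5) = 1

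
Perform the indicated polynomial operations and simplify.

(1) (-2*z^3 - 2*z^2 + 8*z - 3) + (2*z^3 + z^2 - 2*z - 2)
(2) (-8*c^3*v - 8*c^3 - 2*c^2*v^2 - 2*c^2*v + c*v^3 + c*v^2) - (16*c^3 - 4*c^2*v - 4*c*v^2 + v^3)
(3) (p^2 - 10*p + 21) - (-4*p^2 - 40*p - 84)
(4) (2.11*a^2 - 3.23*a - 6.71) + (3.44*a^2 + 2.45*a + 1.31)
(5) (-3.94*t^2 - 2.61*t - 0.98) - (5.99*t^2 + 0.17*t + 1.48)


(1) = -z^2 + 6*z - 5
(2) = -8*c^3*v - 24*c^3 - 2*c^2*v^2 + 2*c^2*v + c*v^3 + 5*c*v^2 - v^3
(3) = 5*p^2 + 30*p + 105
(4) = 5.55*a^2 - 0.78*a - 5.4
(5) = -9.93*t^2 - 2.78*t - 2.46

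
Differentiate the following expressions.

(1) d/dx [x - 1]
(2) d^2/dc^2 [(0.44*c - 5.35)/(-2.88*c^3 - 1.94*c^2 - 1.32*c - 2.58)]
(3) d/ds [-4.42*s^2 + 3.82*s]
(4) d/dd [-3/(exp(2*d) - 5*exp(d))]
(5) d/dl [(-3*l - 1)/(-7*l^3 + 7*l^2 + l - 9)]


(1) = 1
(2) = (-21.897216*c^5 + 517.750272*c^4 + 478.29776*c^3 + 282.075432*c^2 - 143.100432*c - 31.915032)/(23.887872*c^9 + 48.273408*c^8 + 65.363328*c^7 + 115.750664*c^6 + 116.448048*c^5 + 98.1198*c^4 + 99.452448*c^3 + 52.226424*c^2 + 26.359344*c + 17.173512)
(3) = 3.82 - 8.84*s
(4) = 3*(2*exp(d) - 5)*exp(-d)/(exp(d) - 5)^2
(5) = 14*(-3*l^3 + l + 2)/(49*l^6 - 98*l^5 + 35*l^4 + 140*l^3 - 125*l^2 - 18*l + 81)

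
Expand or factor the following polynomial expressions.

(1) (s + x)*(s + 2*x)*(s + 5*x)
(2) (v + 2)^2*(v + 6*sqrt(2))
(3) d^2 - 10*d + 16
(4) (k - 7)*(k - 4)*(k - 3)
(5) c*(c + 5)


(1) = s^3 + 8*s^2*x + 17*s*x^2 + 10*x^3
(2) = v^3 + 4*v^2 + 6*sqrt(2)*v^2 + 4*v + 24*sqrt(2)*v + 24*sqrt(2)
(3) = (d - 8)*(d - 2)
(4) = k^3 - 14*k^2 + 61*k - 84
(5) = c^2 + 5*c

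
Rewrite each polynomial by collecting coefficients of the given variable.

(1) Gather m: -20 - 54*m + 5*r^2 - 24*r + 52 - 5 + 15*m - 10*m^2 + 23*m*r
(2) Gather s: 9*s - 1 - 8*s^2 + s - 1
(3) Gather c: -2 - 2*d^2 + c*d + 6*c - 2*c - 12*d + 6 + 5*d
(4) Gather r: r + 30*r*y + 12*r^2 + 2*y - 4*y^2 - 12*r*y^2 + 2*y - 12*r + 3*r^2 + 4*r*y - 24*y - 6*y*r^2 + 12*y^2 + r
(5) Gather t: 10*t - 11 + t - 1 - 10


(1) = -10*m^2 + m*(23*r - 39) + 5*r^2 - 24*r + 27
(2) = -8*s^2 + 10*s - 2
(3) = c*(d + 4) - 2*d^2 - 7*d + 4
(4) = r^2*(15 - 6*y) + r*(-12*y^2 + 34*y - 10) + 8*y^2 - 20*y
(5) = 11*t - 22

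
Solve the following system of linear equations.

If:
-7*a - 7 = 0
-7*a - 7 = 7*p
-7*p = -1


Then:
No Solution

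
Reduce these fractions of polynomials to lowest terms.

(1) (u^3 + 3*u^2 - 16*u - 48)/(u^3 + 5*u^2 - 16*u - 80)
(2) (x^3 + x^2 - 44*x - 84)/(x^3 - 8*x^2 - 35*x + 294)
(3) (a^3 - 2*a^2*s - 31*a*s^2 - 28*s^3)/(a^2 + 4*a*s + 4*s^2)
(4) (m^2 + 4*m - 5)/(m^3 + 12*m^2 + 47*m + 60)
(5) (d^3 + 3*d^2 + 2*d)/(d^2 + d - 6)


(1) = (u + 3)/(u + 5)
(2) = (x + 2)/(x - 7)
(3) = (a^3 - 2*a^2*s - 31*a*s^2 - 28*s^3)/(a^2 + 4*a*s + 4*s^2)
(4) = (m - 1)/(m^2 + 7*m + 12)
(5) = (d^3 + 3*d^2 + 2*d)/(d^2 + d - 6)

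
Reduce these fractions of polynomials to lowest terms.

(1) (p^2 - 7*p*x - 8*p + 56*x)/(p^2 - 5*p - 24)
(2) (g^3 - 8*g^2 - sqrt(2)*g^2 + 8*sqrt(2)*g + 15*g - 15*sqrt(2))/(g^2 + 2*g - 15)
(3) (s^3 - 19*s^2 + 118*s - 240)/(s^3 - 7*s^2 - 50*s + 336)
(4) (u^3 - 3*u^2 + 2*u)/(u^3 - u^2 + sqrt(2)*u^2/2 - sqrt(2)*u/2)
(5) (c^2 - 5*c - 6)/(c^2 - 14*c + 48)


(1) = (p - 7*x)/(p + 3)
(2) = (g^2 + g*(-5 - sqrt(2)) + 5*sqrt(2))/(g + 5)
(3) = (s - 5)/(s + 7)
(4) = (2*u - 4)/(2*u + sqrt(2))
(5) = (c + 1)/(c - 8)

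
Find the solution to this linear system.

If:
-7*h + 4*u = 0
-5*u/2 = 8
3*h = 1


Then:
No Solution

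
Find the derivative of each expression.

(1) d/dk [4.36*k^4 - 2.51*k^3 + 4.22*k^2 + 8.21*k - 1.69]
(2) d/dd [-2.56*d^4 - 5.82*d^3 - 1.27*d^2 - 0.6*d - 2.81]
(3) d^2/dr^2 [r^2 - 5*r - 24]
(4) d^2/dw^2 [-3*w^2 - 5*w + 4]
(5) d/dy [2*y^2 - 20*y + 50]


(1) = 17.44*k^3 - 7.53*k^2 + 8.44*k + 8.21
(2) = -10.24*d^3 - 17.46*d^2 - 2.54*d - 0.6
(3) = 2
(4) = -6
(5) = 4*y - 20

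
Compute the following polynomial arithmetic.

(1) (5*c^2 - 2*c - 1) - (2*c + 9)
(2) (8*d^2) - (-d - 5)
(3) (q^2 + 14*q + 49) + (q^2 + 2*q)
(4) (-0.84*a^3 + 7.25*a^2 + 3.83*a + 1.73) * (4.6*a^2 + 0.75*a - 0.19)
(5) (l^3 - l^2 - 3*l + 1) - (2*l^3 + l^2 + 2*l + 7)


(1) = 5*c^2 - 4*c - 10
(2) = 8*d^2 + d + 5
(3) = 2*q^2 + 16*q + 49
(4) = -3.864*a^5 + 32.72*a^4 + 23.2151*a^3 + 9.453*a^2 + 0.5698*a - 0.3287
(5) = -l^3 - 2*l^2 - 5*l - 6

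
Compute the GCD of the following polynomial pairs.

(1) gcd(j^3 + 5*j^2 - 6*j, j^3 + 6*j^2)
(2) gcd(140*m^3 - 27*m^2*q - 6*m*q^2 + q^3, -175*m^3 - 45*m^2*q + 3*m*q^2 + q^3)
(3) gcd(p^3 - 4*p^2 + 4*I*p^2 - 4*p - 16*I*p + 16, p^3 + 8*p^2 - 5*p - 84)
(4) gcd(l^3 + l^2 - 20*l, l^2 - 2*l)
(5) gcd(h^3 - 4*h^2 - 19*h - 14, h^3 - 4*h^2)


(1) = gcd(j*(j - 1)*(j + 6), j^2*(j + 6)) = j^2 + 6*j
(2) = -35*m^2 - 2*m*q + q^2
(3) = gcd((p - 4)*(p + 2*I)^2, (p - 3)*(p + 4)*(p + 7)) = 1
(4) = l
(5) = 1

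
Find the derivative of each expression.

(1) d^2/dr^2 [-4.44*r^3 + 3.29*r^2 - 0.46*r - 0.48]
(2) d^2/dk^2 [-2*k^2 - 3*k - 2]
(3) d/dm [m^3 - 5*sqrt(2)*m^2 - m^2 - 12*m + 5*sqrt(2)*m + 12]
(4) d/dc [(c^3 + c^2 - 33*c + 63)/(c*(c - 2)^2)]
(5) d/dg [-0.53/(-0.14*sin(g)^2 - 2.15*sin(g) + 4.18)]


(1) = 6.58 - 26.64*r
(2) = -4
(3) = 3*m^2 - 10*sqrt(2)*m - 2*m - 12 + 5*sqrt(2)
(4) = (-5*c^3 + 64*c^2 - 189*c + 126)/(c^2*(c^3 - 6*c^2 + 12*c - 8))
(5) = -(0.1484*sin(g) + 1.1395)*cos(g)/(0.14*sin(g)^2 + 2.15*sin(g) - 4.18)^2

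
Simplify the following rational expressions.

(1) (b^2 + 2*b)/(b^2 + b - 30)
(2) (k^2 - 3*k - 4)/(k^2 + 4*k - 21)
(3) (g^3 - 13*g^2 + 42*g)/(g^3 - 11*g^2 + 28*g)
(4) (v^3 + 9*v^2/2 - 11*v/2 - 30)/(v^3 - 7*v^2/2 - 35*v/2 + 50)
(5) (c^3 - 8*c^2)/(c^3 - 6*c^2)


(1) = (b^2 + 2*b)/(b^2 + b - 30)
(2) = (k^2 - 3*k - 4)/(k^2 + 4*k - 21)
(3) = (g - 6)/(g - 4)
(4) = (v + 3)/(v - 5)
(5) = (c - 8)/(c - 6)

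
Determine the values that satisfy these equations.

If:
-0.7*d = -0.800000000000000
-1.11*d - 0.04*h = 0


Then:
d = 1.14
h = -31.71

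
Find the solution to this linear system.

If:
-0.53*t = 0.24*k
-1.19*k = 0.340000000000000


Then:
k = -0.29
t = 0.13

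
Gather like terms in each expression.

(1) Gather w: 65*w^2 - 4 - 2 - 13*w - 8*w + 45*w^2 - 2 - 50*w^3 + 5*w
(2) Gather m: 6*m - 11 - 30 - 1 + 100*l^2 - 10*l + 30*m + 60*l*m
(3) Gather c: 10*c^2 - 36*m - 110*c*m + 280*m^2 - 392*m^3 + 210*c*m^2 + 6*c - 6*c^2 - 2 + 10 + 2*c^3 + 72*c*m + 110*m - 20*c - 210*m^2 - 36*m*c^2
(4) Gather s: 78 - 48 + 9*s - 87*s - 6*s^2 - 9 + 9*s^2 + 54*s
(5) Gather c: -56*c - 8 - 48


(1) = -50*w^3 + 110*w^2 - 16*w - 8
(2) = 100*l^2 - 10*l + m*(60*l + 36) - 42
(3) = 2*c^3 + c^2*(4 - 36*m) + c*(210*m^2 - 38*m - 14) - 392*m^3 + 70*m^2 + 74*m + 8
(4) = 3*s^2 - 24*s + 21
(5) = -56*c - 56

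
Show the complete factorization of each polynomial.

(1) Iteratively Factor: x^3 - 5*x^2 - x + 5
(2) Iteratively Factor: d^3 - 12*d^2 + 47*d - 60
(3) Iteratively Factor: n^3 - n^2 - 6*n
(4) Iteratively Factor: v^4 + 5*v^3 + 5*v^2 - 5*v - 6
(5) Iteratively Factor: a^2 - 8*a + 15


(1) = (x - 1)*(x^2 - 4*x - 5) = (x - 1)*(x + 1)*(x - 5)
(2) = (d - 3)*(d^2 - 9*d + 20) = (d - 4)*(d - 3)*(d - 5)
(3) = (n - 3)*(n^2 + 2*n) = (n - 3)*(n + 2)*(n)
(4) = (v - 1)*(v^3 + 6*v^2 + 11*v + 6) = (v - 1)*(v + 3)*(v^2 + 3*v + 2) = (v - 1)*(v + 2)*(v + 3)*(v + 1)
(5) = (a - 3)*(a - 5)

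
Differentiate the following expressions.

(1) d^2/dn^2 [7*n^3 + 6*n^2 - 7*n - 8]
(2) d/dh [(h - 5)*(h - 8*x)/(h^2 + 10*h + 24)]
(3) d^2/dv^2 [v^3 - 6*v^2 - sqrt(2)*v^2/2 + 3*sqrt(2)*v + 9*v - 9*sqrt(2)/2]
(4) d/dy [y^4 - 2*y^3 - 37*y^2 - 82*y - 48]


(1) = 42*n + 12
(2) = (-2*(h - 5)*(h + 5)*(h - 8*x) + (2*h - 8*x - 5)*(h^2 + 10*h + 24))/(h^2 + 10*h + 24)^2
(3) = 6*v - 12 - sqrt(2)
(4) = 4*y^3 - 6*y^2 - 74*y - 82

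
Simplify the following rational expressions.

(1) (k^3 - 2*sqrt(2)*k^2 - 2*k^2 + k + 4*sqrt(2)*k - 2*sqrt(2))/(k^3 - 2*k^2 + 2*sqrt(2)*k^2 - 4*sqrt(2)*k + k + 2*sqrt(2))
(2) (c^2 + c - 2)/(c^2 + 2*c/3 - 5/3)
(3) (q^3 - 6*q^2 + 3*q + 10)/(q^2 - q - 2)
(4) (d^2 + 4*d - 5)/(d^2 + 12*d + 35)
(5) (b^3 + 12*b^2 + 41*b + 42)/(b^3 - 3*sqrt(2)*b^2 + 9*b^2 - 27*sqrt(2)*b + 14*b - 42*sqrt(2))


(1) = (k - 2*sqrt(2))/(k + 2*sqrt(2))
(2) = (3*c + 6)/(3*c + 5)
(3) = q - 5
(4) = (d - 1)/(d + 7)
(5) = (b + 3)/(b - 3*sqrt(2))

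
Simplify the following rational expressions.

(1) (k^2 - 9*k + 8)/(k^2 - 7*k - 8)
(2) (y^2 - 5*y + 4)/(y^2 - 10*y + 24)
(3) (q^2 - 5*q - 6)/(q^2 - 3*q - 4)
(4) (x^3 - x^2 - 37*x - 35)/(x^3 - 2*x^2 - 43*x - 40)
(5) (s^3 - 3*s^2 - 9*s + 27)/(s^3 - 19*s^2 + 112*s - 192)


(1) = (k - 1)/(k + 1)
(2) = (y - 1)/(y - 6)
(3) = (q - 6)/(q - 4)
(4) = (x - 7)/(x - 8)
(5) = (s^2 - 9)/(s^2 - 16*s + 64)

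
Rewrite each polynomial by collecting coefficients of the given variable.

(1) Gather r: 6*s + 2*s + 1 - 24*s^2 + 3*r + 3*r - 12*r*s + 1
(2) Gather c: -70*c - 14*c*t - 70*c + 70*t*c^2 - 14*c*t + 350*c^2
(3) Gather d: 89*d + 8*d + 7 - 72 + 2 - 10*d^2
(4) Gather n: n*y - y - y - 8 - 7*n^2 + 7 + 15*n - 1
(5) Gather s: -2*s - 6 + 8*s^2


(1) = r*(6 - 12*s) - 24*s^2 + 8*s + 2
(2) = c^2*(70*t + 350) + c*(-28*t - 140)
(3) = -10*d^2 + 97*d - 63
(4) = -7*n^2 + n*(y + 15) - 2*y - 2
(5) = 8*s^2 - 2*s - 6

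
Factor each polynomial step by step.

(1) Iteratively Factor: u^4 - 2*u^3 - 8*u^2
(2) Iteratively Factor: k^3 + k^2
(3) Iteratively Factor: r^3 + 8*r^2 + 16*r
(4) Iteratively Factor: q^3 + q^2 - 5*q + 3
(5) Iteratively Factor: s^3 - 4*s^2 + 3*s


(1) = (u - 4)*(u^3 + 2*u^2) = (u - 4)*(u + 2)*(u^2) = u*(u - 4)*(u + 2)*(u)
(2) = (k)*(k^2 + k) = k^2*(k + 1)
(3) = (r)*(r^2 + 8*r + 16) = r*(r + 4)*(r + 4)
(4) = (q - 1)*(q^2 + 2*q - 3) = (q - 1)^2*(q + 3)
(5) = (s - 3)*(s^2 - s) = s*(s - 3)*(s - 1)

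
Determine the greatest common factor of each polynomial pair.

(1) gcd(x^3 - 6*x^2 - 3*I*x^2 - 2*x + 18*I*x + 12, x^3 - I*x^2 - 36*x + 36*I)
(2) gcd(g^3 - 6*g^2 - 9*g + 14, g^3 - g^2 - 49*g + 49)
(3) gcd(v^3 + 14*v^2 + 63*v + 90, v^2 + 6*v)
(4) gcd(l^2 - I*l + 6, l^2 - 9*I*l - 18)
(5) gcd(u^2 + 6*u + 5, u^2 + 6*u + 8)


(1) = gcd((x - 6)*(x - 2*I)*(x - I), (x - 6)*(x + 6)*(x - I)) = x^2 + x*(-6 - I) + 6*I
(2) = g^2 - 8*g + 7
(3) = gcd((v + 3)*(v + 5)*(v + 6), v*(v + 6)) = v + 6
(4) = gcd((l - 3*I)*(l + 2*I), (l - 6*I)*(l - 3*I)) = l - 3*I
(5) = gcd((u + 1)*(u + 5), (u + 2)*(u + 4)) = 1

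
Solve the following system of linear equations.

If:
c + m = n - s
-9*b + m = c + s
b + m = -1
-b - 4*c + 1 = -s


Then:
b = -5*s/39 - 5/39
c = 11*s/39 + 11/39
m = 5*s/39 - 34/39
n = 55*s/39 - 23/39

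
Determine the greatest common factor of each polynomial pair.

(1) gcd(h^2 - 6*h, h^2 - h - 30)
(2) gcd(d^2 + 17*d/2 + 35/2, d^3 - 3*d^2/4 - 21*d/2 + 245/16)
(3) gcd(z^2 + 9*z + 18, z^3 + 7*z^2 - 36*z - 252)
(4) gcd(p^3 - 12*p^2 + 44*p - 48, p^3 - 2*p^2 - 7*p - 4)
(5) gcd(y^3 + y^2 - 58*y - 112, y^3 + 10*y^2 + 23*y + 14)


(1) = h - 6
(2) = d + 7/2
(3) = z + 6
(4) = p - 4
(5) = y^2 + 9*y + 14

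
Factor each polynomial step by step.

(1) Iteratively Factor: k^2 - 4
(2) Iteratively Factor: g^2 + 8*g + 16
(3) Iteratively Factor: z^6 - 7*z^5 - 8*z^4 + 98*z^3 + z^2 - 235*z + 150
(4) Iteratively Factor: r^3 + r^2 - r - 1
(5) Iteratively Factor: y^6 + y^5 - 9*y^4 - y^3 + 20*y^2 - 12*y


(1) = (k + 2)*(k - 2)
(2) = (g + 4)*(g + 4)
(3) = (z - 5)*(z^5 - 2*z^4 - 18*z^3 + 8*z^2 + 41*z - 30) = (z - 5)*(z + 2)*(z^4 - 4*z^3 - 10*z^2 + 28*z - 15) = (z - 5)*(z - 1)*(z + 2)*(z^3 - 3*z^2 - 13*z + 15) = (z - 5)^2*(z - 1)*(z + 2)*(z^2 + 2*z - 3) = (z - 5)^2*(z - 1)^2*(z + 2)*(z + 3)
(4) = (r - 1)*(r^2 + 2*r + 1) = (r - 1)*(r + 1)*(r + 1)
(5) = (y - 2)*(y^5 + 3*y^4 - 3*y^3 - 7*y^2 + 6*y) = (y - 2)*(y - 1)*(y^4 + 4*y^3 + y^2 - 6*y) = (y - 2)*(y - 1)*(y + 3)*(y^3 + y^2 - 2*y) = (y - 2)*(y - 1)^2*(y + 3)*(y^2 + 2*y) = y*(y - 2)*(y - 1)^2*(y + 3)*(y + 2)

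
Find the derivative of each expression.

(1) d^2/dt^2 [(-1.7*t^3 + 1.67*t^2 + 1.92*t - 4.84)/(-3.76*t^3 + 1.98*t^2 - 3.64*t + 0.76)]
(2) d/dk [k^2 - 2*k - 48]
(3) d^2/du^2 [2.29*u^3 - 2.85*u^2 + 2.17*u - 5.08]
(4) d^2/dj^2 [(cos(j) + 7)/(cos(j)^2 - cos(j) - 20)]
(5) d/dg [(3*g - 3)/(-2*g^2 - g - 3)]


(1) = (-21.907264*t^6 - 302.466432*t^5 + 1102.308672*t^4 - 589.974288*t^3 + 432.323184*t^2 - 103.085568*t + 101.137504)/(53.157376*t^9 - 83.977344*t^8 + 198.604704*t^7 - 202.590552*t^6 + 226.214544*t^5 - 150.05112*t^4 + 87.608704*t^3 - 33.640032*t^2 + 6.307392*t - 0.438976)
(2) = 2*k - 2
(3) = 13.74*u - 5.7
(4) = (9*sin(j)^4*cos(j) + 29*sin(j)^4 - 563*sin(j)^2 + 1017*cos(j)/4 + 105*cos(3*j)/4 - cos(5*j)/2 + 280)/(sin(j)^2 + cos(j) + 19)^3
(5) = 3*(-2*g^2 - g + (g - 1)*(4*g + 1) - 3)/(2*g^2 + g + 3)^2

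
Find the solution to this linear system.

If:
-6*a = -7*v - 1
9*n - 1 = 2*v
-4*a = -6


Then:
a = 3/2
n = 23/63
v = 8/7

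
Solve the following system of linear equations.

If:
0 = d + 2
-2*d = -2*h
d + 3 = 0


Then:
No Solution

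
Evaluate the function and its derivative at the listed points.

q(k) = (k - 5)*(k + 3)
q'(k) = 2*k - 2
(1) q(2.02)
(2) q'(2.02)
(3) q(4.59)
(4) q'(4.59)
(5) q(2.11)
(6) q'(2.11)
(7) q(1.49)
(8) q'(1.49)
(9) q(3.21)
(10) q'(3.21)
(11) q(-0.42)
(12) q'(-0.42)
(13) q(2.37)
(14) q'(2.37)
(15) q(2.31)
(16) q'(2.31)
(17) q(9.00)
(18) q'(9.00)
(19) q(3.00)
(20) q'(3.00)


(1) = -14.96
(2) = 2.04
(3) = -3.11
(4) = 7.18
(5) = -14.77
(6) = 2.22
(7) = -15.76
(8) = 0.98
(9) = -11.12
(10) = 4.42
(11) = -13.98
(12) = -2.84
(13) = -14.12
(14) = 2.74
(15) = -14.28
(16) = 2.62
(17) = 48.00
(18) = 16.00
(19) = -12.00
(20) = 4.00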